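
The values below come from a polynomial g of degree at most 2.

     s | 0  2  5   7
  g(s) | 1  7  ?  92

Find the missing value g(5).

46

The 3 known points determine the degree-2 polynomial uniquely.
Write g(s) = as^2 + bs + c. Substituting each data point gives a linear system:
  c = 1
  4a + 2b + c = 7
  49a + 7b + c = 92
Solving the system yields a = 2, b = -1, c = 1.
So g(s) = 2s^2 - s + 1.
Then g(5) = 46.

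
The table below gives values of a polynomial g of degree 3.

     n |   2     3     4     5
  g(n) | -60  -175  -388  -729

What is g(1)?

Using the Lagrange interpolation formula with nodes 2, 3, 4, 5:
  L_0(n) = (n - 3)(n - 4)(n - 5) / -6
  L_1(n) = (n - 2)(n - 4)(n - 5) / 2
  L_2(n) = (n - 2)(n - 3)(n - 5) / -2
  L_3(n) = (n - 2)(n - 3)(n - 4) / 6
Then g(n) = -60·L_0(n) - 175·L_1(n) - 388·L_2(n) - 729·L_3(n).
Expanding and collecting terms gives g(n) = -5n^3 - 4n^2 - 4.
Evaluating at n = 1: g(1) = -13.

-13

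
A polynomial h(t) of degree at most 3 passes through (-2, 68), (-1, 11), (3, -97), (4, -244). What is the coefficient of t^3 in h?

-5

Write h(t) = at^3 + bt^2 + ct + d. Substituting each data point gives a linear system:
  -8a + 4b - 2c + d = 68
  -a + b - c + d = 11
  27a + 9b + 3c + d = -97
  64a + 16b + 4c + d = -244
Solving the system yields a = -5, b = 6, c = -4, d = -4.
So h(t) = -5t^3 + 6t^2 - 4t - 4.
The leading coefficient is -5.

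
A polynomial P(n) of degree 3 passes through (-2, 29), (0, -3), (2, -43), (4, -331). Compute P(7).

Forward differences of the values at n = -2, 0, 2, 4:
  P  : 29  -3  -43  -331
  Δ  : -32  -40  -288
  Δ^2: -8  -248
  Δ^3: -240
The third differences are constant, confirming degree 3.
Interpolating (Newton forward form) and evaluating at n = 7 gives P(7) = -1753.

-1753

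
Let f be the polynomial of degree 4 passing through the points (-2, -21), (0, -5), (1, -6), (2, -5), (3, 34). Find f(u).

Write f(u) = au^4 + bu^3 + cu^2 + du + e. Substituting each data point gives a linear system:
  16a - 8b + 4c - 2d + e = -21
  e = -5
  a + b + c + d + e = -6
  16a + 8b + 4c + 2d + e = -5
  81a + 27b + 9c + 3d + e = 34
Solving the system yields a = 1, b = 0, c = -6, d = 4, e = -5.
So f(u) = u^4 - 6u^2 + 4u - 5.
Check: f(-2) = -21. ✓

f(u) = u^4 - 6u^2 + 4u - 5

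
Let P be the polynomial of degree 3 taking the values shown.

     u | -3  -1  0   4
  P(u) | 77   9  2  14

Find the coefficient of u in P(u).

Write P(u) = au^3 + bu^2 + cu + d. Substituting each data point gives a linear system:
  -27a + 9b - 3c + d = 77
  -a + b - c + d = 9
  d = 2
  64a + 16b + 4c + d = 14
Solving the system yields a = -1, b = 5, c = -1, d = 2.
So P(u) = -u³ + 5u² - u + 2.
The coefficient of u is -1.

-1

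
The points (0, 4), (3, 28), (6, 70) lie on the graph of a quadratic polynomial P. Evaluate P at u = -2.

-2

Using the Lagrange interpolation formula with nodes 0, 3, 6:
  L_0(u) = (u - 3)(u - 6) / 18
  L_1(u) = u(u - 6) / -9
  L_2(u) = u(u - 3) / 18
Then P(u) = 4·L_0(u) + 28·L_1(u) + 70·L_2(u).
Expanding and collecting terms gives P(u) = u² + 5u + 4.
Evaluating at u = -2: P(-2) = -2.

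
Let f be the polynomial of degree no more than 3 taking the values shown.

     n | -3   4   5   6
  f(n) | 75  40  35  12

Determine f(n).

f(n) = -n^3 + 6n^2 + 2n

Using the Lagrange interpolation formula with nodes -3, 4, 5, 6:
  L_0(n) = (n - 4)(n - 5)(n - 6) / -504
  L_1(n) = (n + 3)(n - 5)(n - 6) / 14
  L_2(n) = (n + 3)(n - 4)(n - 6) / -8
  L_3(n) = (n + 3)(n - 4)(n - 5) / 18
Then f(n) = 75·L_0(n) + 40·L_1(n) + 35·L_2(n) + 12·L_3(n).
Expanding and collecting terms gives f(n) = -n³ + 6n² + 2n.
Check: f(6) = 12. ✓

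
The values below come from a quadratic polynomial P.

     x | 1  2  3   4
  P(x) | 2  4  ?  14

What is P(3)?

8

On equispaced nodes a degree-2 polynomial has vanishing third forward difference, so
  - P(1) + 3·P(2) - 3·P(3) + P(4) = 0.
Substituting the known values and solving for P(3):
  -3·P(3) = -24
  P(3) = 8.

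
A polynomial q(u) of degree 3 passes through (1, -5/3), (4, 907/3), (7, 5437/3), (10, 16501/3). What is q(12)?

9649

Using the Lagrange interpolation formula with nodes 1, 4, 7, 10:
  L_0(u) = (u - 4)(u - 7)(u - 10) / -162
  L_1(u) = (u - 1)(u - 7)(u - 10) / 54
  L_2(u) = (u - 1)(u - 4)(u - 10) / -54
  L_3(u) = (u - 1)(u - 4)(u - 7) / 162
Then q(u) = -5/3·L_0(u) + 907/3·L_1(u) + 5437/3·L_2(u) + 16501/3·L_3(u).
Expanding and collecting terms gives q(u) = 6u^3 - 5u^2 + (1/3)u - 3.
Evaluating at u = 12: q(12) = 9649.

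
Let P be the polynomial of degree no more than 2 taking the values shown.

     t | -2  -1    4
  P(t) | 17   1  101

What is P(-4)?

Write P(t) = at^2 + bt + c. Substituting each data point gives a linear system:
  4a - 2b + c = 17
  a - b + c = 1
  16a + 4b + c = 101
Solving the system yields a = 6, b = 2, c = -3.
So P(t) = 6t² + 2t - 3.
Then P(-4) = 85.

85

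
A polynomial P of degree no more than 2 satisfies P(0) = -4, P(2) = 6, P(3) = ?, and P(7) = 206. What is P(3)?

26

The 3 known points determine the degree-2 polynomial uniquely.
Write P(u) = au^2 + bu + c. Substituting each data point gives a linear system:
  c = -4
  4a + 2b + c = 6
  49a + 7b + c = 206
Solving the system yields a = 5, b = -5, c = -4.
So P(u) = 5u^2 - 5u - 4.
Then P(3) = 26.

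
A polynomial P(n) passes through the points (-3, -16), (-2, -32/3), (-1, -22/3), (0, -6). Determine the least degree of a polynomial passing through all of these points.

Forward differences of the values at n = -3, -2, -1, 0:
  P  : -16  -32/3  -22/3  -6
  Δ  : 16/3  10/3  4/3
  Δ^2: -2  -2
  Δ^3: 0
The second differences are constant (-2) and nonzero, while all higher differences vanish, so the minimal degree is 2.

2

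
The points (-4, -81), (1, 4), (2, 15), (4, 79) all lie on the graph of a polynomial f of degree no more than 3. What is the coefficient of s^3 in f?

Write f(s) = as^3 + bs^2 + cs + d. Substituting each data point gives a linear system:
  -64a + 16b - 4c + d = -81
  a + b + c + d = 4
  8a + 4b + 2c + d = 15
  64a + 16b + 4c + d = 79
Solving the system yields a = 1, b = 0, c = 4, d = -1.
So f(s) = s³ + 4s - 1.
The leading coefficient is 1.

1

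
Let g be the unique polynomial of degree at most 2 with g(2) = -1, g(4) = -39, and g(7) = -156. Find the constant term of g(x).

5

Write g(x) = ax^2 + bx + c. Substituting each data point gives a linear system:
  4a + 2b + c = -1
  16a + 4b + c = -39
  49a + 7b + c = -156
Solving the system yields a = -4, b = 5, c = 5.
So g(x) = -4x^2 + 5x + 5.
The constant term is 5.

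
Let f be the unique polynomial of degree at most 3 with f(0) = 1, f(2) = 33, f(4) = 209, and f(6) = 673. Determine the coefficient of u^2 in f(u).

Write f(u) = au^3 + bu^2 + cu + d. Substituting each data point gives a linear system:
  d = 1
  8a + 4b + 2c + d = 33
  64a + 16b + 4c + d = 209
  216a + 36b + 6c + d = 673
Solving the system yields a = 3, b = 0, c = 4, d = 1.
So f(u) = 3u^3 + 4u + 1.
The coefficient of u^2 is 0.

0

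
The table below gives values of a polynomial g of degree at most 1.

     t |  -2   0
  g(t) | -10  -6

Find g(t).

Write g(t) = at + b. Substituting each data point gives a linear system:
  -2a + b = -10
  b = -6
Solving the system yields a = 2, b = -6.
So g(t) = 2t - 6.
Check: g(-2) = -10. ✓

g(t) = 2t - 6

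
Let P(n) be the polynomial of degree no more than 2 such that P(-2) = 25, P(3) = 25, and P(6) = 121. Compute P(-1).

9

Using the Lagrange interpolation formula with nodes -2, 3, 6:
  L_0(n) = (n - 3)(n - 6) / 40
  L_1(n) = (n + 2)(n - 6) / -15
  L_2(n) = (n + 2)(n - 3) / 24
Then P(n) = 25·L_0(n) + 25·L_1(n) + 121·L_2(n).
Expanding and collecting terms gives P(n) = 4n^2 - 4n + 1.
Evaluating at n = -1: P(-1) = 9.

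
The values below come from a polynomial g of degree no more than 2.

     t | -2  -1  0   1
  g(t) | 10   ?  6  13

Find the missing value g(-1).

The 3 known points determine the degree-2 polynomial uniquely.
Write g(t) = at^2 + bt + c. Substituting each data point gives a linear system:
  4a - 2b + c = 10
  c = 6
  a + b + c = 13
Solving the system yields a = 3, b = 4, c = 6.
So g(t) = 3t^2 + 4t + 6.
Then g(-1) = 5.

5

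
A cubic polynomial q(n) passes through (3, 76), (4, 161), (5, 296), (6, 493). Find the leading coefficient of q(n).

2

Write q(n) = an^3 + bn^2 + cn + d. Substituting each data point gives a linear system:
  27a + 9b + 3c + d = 76
  64a + 16b + 4c + d = 161
  125a + 25b + 5c + d = 296
  216a + 36b + 6c + d = 493
Solving the system yields a = 2, b = 1, c = 4, d = 1.
So q(n) = 2n³ + n² + 4n + 1.
The leading coefficient is 2.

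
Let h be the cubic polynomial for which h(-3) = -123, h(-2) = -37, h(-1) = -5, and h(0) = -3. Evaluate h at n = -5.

-553

Forward differences of the values at n = -3, -2, -1, 0:
  h  : -123  -37  -5  -3
  Δ  : 86  32  2
  Δ^2: -54  -30
  Δ^3: 24
The third differences are constant, confirming degree 3.
Interpolating (Newton forward form) and evaluating at n = -5 gives h(-5) = -553.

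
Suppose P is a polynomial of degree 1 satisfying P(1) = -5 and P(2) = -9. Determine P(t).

P(t) = -4t - 1

Write P(t) = at + b. Substituting each data point gives a linear system:
  a + b = -5
  2a + b = -9
Solving the system yields a = -4, b = -1.
So P(t) = -4t - 1.
Check: P(1) = -5. ✓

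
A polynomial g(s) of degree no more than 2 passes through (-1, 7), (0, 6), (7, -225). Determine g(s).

g(s) = -4s^2 - 5s + 6

Using the Lagrange interpolation formula with nodes -1, 0, 7:
  L_0(s) = s(s - 7) / 8
  L_1(s) = (s + 1)(s - 7) / -7
  L_2(s) = (s + 1)s / 56
Then g(s) = 7·L_0(s) + 6·L_1(s) - 225·L_2(s).
Expanding and collecting terms gives g(s) = -4s² - 5s + 6.
Check: g(-1) = 7. ✓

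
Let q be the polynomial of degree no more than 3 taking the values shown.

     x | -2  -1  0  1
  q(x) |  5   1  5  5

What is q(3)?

-55

Using the Lagrange interpolation formula with nodes -2, -1, 0, 1:
  L_0(x) = (x + 1)x(x - 1) / -6
  L_1(x) = (x + 2)x(x - 1) / 2
  L_2(x) = (x + 2)(x + 1)(x - 1) / -2
  L_3(x) = (x + 2)(x + 1)x / 6
Then q(x) = 5·L_0(x) + 1·L_1(x) + 5·L_2(x) + 5·L_3(x).
Expanding and collecting terms gives q(x) = -2x^3 - 2x^2 + 4x + 5.
Evaluating at x = 3: q(3) = -55.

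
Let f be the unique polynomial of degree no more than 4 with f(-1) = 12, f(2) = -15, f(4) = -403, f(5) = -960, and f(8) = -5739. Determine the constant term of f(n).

5

Write f(n) = an^4 + bn^3 + cn^2 + dn + e. Substituting each data point gives a linear system:
  a - b + c - d + e = 12
  16a + 8b + 4c + 2d + e = -15
  256a + 64b + 16c + 4d + e = -403
  625a + 125b + 25c + 5d + e = -960
  4096a + 512b + 64c + 8d + e = -5739
Solving the system yields a = -1, b = -4, c = 6, d = 2, e = 5.
So f(n) = -n⁴ - 4n³ + 6n² + 2n + 5.
The constant term is 5.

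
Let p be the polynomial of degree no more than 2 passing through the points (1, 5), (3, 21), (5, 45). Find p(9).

Write p(u) = au^2 + bu + c. Substituting each data point gives a linear system:
  a + b + c = 5
  9a + 3b + c = 21
  25a + 5b + c = 45
Solving the system yields a = 1, b = 4, c = 0.
So p(u) = u^2 + 4u.
Then p(9) = 117.

117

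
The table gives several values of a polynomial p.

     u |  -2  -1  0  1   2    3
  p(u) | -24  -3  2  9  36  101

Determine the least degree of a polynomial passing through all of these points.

Forward differences of the values at u = -2, -1, 0, 1, 2, 3:
  p  : -24  -3  2  9  36  101
  Δ  : 21  5  7  27  65
  Δ^2: -16  2  20  38
  Δ^3: 18  18  18
  Δ^4: 0  0
  Δ^5: 0
The third differences are constant (18) and nonzero, while all higher differences vanish, so the minimal degree is 3.

3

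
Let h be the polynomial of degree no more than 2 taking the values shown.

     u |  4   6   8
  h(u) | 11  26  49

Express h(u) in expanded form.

Using the Lagrange interpolation formula with nodes 4, 6, 8:
  L_0(u) = (u - 6)(u - 8) / 8
  L_1(u) = (u - 4)(u - 8) / -4
  L_2(u) = (u - 4)(u - 6) / 8
Then h(u) = 11·L_0(u) + 26·L_1(u) + 49·L_2(u).
Expanding and collecting terms gives h(u) = u^2 - (5/2)u + 5.
Check: h(4) = 11. ✓

h(u) = u^2 - (5/2)u + 5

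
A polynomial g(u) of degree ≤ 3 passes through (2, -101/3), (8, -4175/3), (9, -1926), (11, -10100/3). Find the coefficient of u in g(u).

Write g(u) = au^3 + bu^2 + cu + d. Substituting each data point gives a linear system:
  8a + 4b + 2c + d = -101/3
  512a + 64b + 8c + d = -4175/3
  729a + 81b + 9c + d = -1926
  1331a + 121b + 11c + d = -10100/3
Solving the system yields a = -2, b = -6, c = 5/3, d = 3.
So g(u) = -2u^3 - 6u^2 + (5/3)u + 3.
The coefficient of u is 5/3.

5/3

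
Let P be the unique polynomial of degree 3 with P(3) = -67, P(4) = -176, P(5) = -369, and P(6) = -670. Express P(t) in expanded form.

Using the Lagrange interpolation formula with nodes 3, 4, 5, 6:
  L_0(t) = (t - 4)(t - 5)(t - 6) / -6
  L_1(t) = (t - 3)(t - 5)(t - 6) / 2
  L_2(t) = (t - 3)(t - 4)(t - 6) / -2
  L_3(t) = (t - 3)(t - 4)(t - 5) / 6
Then P(t) = -67·L_0(t) - 176·L_1(t) - 369·L_2(t) - 670·L_3(t).
Expanding and collecting terms gives P(t) = -4t³ + 6t² - 3t - 4.
Check: P(3) = -67. ✓

P(t) = -4t^3 + 6t^2 - 3t - 4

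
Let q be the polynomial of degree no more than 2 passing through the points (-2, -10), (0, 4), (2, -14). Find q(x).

Write q(x) = ax^2 + bx + c. Substituting each data point gives a linear system:
  4a - 2b + c = -10
  c = 4
  4a + 2b + c = -14
Solving the system yields a = -4, b = -1, c = 4.
So q(x) = -4x^2 - x + 4.
Check: q(0) = 4. ✓

q(x) = -4x^2 - x + 4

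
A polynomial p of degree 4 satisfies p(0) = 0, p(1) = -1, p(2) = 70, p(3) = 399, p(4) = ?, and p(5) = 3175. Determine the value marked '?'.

1292

On equispaced nodes a degree-4 polynomial has vanishing fifth forward difference, so
  - p(0) + 5·p(1) - 10·p(2) + 10·p(3) - 5·p(4) + p(5) = 0.
Substituting the known values and solving for p(4):
  -5·p(4) = -6460
  p(4) = 1292.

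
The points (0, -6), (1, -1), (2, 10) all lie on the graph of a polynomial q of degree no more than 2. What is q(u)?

q(u) = 3u^2 + 2u - 6

Using the Lagrange interpolation formula with nodes 0, 1, 2:
  L_0(u) = (u - 1)(u - 2) / 2
  L_1(u) = u(u - 2) / -1
  L_2(u) = u(u - 1) / 2
Then q(u) = -6·L_0(u) - 1·L_1(u) + 10·L_2(u).
Expanding and collecting terms gives q(u) = 3u^2 + 2u - 6.
Check: q(1) = -1. ✓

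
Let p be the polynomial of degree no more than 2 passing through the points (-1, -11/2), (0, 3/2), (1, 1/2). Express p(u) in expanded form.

Write p(u) = au^2 + bu + c. Substituting each data point gives a linear system:
  a - b + c = -11/2
  c = 3/2
  a + b + c = 1/2
Solving the system yields a = -4, b = 3, c = 3/2.
So p(u) = -4u^2 + 3u + 3/2.
Check: p(1) = 1/2. ✓

p(u) = -4u^2 + 3u + 3/2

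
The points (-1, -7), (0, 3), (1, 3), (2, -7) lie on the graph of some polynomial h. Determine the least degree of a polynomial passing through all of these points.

2

Forward differences of the values at u = -1, 0, 1, 2:
  h  : -7  3  3  -7
  Δ  : 10  0  -10
  Δ^2: -10  -10
  Δ^3: 0
The second differences are constant (-10) and nonzero, while all higher differences vanish, so the minimal degree is 2.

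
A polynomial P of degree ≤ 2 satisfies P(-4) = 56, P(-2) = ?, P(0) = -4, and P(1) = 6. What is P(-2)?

The 3 known points determine the degree-2 polynomial uniquely.
Write P(u) = au^2 + bu + c. Substituting each data point gives a linear system:
  16a - 4b + c = 56
  c = -4
  a + b + c = 6
Solving the system yields a = 5, b = 5, c = -4.
So P(u) = 5u^2 + 5u - 4.
Then P(-2) = 6.

6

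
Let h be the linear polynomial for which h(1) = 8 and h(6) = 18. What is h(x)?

h(x) = 2x + 6

Write h(x) = ax + b. Substituting each data point gives a linear system:
  a + b = 8
  6a + b = 18
Solving the system yields a = 2, b = 6.
So h(x) = 2x + 6.
Check: h(6) = 18. ✓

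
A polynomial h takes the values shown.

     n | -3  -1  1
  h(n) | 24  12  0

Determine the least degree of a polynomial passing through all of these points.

Forward differences of the values at n = -3, -1, 1:
  h  : 24  12  0
  Δ  : -12  -12
  Δ^2: 0
The first differences are constant (-12) and nonzero, while all higher differences vanish, so the minimal degree is 1.

1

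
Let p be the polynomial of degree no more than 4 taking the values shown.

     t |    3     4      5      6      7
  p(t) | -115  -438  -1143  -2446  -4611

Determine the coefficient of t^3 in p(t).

Write p(t) = at^4 + bt^3 + ct^2 + dt + e. Substituting each data point gives a linear system:
  81a + 27b + 9c + 3d + e = -115
  256a + 64b + 16c + 4d + e = -438
  625a + 125b + 25c + 5d + e = -1143
  1296a + 216b + 36c + 6d + e = -2446
  2401a + 343b + 49c + 7d + e = -4611
Solving the system yields a = -2, b = 0, c = 3, d = 6, e = 2.
So p(t) = -2t^4 + 3t^2 + 6t + 2.
The coefficient of t^3 is 0.

0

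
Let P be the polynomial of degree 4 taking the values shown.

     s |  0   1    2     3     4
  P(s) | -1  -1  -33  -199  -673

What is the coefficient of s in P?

0

Write P(s) = as^4 + bs^3 + cs^2 + ds + e. Substituting each data point gives a linear system:
  e = -1
  a + b + c + d + e = -1
  16a + 8b + 4c + 2d + e = -33
  81a + 27b + 9c + 3d + e = -199
  256a + 64b + 16c + 4d + e = -673
Solving the system yields a = -3, b = 1, c = 2, d = 0, e = -1.
So P(s) = -3s^4 + s^3 + 2s^2 - 1.
The coefficient of s is 0.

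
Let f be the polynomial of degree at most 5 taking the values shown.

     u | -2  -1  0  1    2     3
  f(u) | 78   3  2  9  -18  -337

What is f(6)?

-13906

Forward differences of the values at u = -2, -1, 0, 1, 2, 3:
  f  : 78  3  2  9  -18  -337
  Δ  : -75  -1  7  -27  -319
  Δ^2: 74  8  -34  -292
  Δ^3: -66  -42  -258
  Δ^4: 24  -216
  Δ^5: -240
The fifth differences are constant, confirming degree 5.
Interpolating (Newton forward form) and evaluating at u = 6 gives f(6) = -13906.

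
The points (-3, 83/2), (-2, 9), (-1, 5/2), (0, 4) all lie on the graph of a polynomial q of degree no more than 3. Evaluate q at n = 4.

-270

Using the Lagrange interpolation formula with nodes -3, -2, -1, 0:
  L_0(n) = (n + 2)(n + 1)n / -6
  L_1(n) = (n + 3)(n + 1)n / 2
  L_2(n) = (n + 3)(n + 2)n / -2
  L_3(n) = (n + 3)(n + 2)(n + 1) / 6
Then q(n) = 83/2·L_0(n) + 9·L_1(n) + 5/2·L_2(n) + 4·L_3(n).
Expanding and collecting terms gives q(n) = -3n^3 - 5n^2 - (1/2)n + 4.
Evaluating at n = 4: q(4) = -270.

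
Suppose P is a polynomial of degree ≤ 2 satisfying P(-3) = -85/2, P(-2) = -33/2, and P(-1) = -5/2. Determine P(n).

Using the Lagrange interpolation formula with nodes -3, -2, -1:
  L_0(n) = (n + 2)(n + 1) / 2
  L_1(n) = (n + 3)(n + 1) / -1
  L_2(n) = (n + 3)(n + 2) / 2
Then P(n) = -85/2·L_0(n) - 33/2·L_1(n) - 5/2·L_2(n).
Expanding and collecting terms gives P(n) = -6n^2 - 4n - 1/2.
Check: P(-3) = -85/2. ✓

P(n) = -6n^2 - 4n - 1/2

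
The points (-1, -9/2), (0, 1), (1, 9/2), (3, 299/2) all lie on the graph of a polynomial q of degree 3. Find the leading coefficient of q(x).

6

Write q(x) = ax^3 + bx^2 + cx + d. Substituting each data point gives a linear system:
  -a + b - c + d = -9/2
  d = 1
  a + b + c + d = 9/2
  27a + 9b + 3c + d = 299/2
Solving the system yields a = 6, b = -1, c = -3/2, d = 1.
So q(x) = 6x^3 - x^2 - (3/2)x + 1.
The leading coefficient is 6.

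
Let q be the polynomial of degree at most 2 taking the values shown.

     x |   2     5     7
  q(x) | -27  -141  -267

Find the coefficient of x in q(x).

-3

Write q(x) = ax^2 + bx + c. Substituting each data point gives a linear system:
  4a + 2b + c = -27
  25a + 5b + c = -141
  49a + 7b + c = -267
Solving the system yields a = -5, b = -3, c = -1.
So q(x) = -5x^2 - 3x - 1.
The coefficient of x is -3.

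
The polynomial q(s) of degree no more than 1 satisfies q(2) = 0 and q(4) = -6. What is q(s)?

q(s) = -3s + 6

Write q(s) = as + b. Substituting each data point gives a linear system:
  2a + b = 0
  4a + b = -6
Solving the system yields a = -3, b = 6.
So q(s) = -3s + 6.
Check: q(4) = -6. ✓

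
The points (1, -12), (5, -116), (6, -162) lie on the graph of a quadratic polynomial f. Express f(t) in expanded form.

Using the Lagrange interpolation formula with nodes 1, 5, 6:
  L_0(t) = (t - 5)(t - 6) / 20
  L_1(t) = (t - 1)(t - 6) / -4
  L_2(t) = (t - 1)(t - 5) / 5
Then f(t) = -12·L_0(t) - 116·L_1(t) - 162·L_2(t).
Expanding and collecting terms gives f(t) = -4t^2 - 2t - 6.
Check: f(6) = -162. ✓

f(t) = -4t^2 - 2t - 6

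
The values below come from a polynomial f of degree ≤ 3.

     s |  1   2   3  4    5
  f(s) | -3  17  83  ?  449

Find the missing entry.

The 4 known points determine the degree-3 polynomial uniquely.
Write f(s) = as^3 + bs^2 + cs + d. Substituting each data point gives a linear system:
  a + b + c + d = -3
  8a + 4b + 2c + d = 17
  27a + 9b + 3c + d = 83
  125a + 25b + 5c + d = 449
Solving the system yields a = 4, b = -1, c = -5, d = -1.
So f(s) = 4s^3 - s^2 - 5s - 1.
Then f(4) = 219.

219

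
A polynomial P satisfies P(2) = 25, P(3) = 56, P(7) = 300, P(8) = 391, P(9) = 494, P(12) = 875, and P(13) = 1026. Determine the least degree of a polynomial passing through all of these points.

Divided differences on the nodes 2, 3, 7, 8, 9, 12, 13:
  order 0: 25  56  300  391  494  875  1026
  order 1: 31  61  91  103  127  151
  order 2: 6  6  6  6  6
  order 3: 0  0  0  0
  order 4: 0  0  0
  order 5: 0  0
  order 6: 0
The order-2 divided differences are all 6 (nonzero) and every higher order vanishes, so the data lies on a polynomial of degree exactly 2.

2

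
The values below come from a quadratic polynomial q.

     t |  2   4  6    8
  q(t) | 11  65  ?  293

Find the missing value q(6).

159

On equispaced nodes a degree-2 polynomial has vanishing third forward difference, so
  - q(2) + 3·q(4) - 3·q(6) + q(8) = 0.
Substituting the known values and solving for q(6):
  -3·q(6) = -477
  q(6) = 159.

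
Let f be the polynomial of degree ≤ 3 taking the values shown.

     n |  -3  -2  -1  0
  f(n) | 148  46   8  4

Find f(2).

Write f(n) = an^3 + bn^2 + cn + d. Substituting each data point gives a linear system:
  -27a + 9b - 3c + d = 148
  -8a + 4b - 2c + d = 46
  -a + b - c + d = 8
  d = 4
Solving the system yields a = -5, b = 2, c = 3, d = 4.
So f(n) = -5n^3 + 2n^2 + 3n + 4.
Then f(2) = -22.

-22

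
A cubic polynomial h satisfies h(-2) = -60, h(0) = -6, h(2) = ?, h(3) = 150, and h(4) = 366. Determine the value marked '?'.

The 4 known points determine the degree-3 polynomial uniquely.
Write h(x) = ax^3 + bx^2 + cx + d. Substituting each data point gives a linear system:
  -8a + 4b - 2c + d = -60
  d = -6
  27a + 9b + 3c + d = 150
  64a + 16b + 4c + d = 366
Solving the system yields a = 6, b = -1, c = 1, d = -6.
So h(x) = 6x^3 - x^2 + x - 6.
Then h(2) = 40.

40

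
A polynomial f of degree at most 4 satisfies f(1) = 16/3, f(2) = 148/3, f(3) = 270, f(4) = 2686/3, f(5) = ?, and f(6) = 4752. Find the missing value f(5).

6748/3

On equispaced nodes a degree-4 polynomial has vanishing fifth forward difference, so
  - f(1) + 5·f(2) - 10·f(3) + 10·f(4) - 5·f(5) + f(6) = 0.
Substituting the known values and solving for f(5):
  -5·f(5) = -33740/3
  f(5) = 6748/3.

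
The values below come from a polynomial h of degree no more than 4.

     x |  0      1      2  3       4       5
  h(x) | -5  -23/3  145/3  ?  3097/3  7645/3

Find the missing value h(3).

On equispaced nodes a degree-4 polynomial has vanishing fifth forward difference, so
  - h(0) + 5·h(1) - 10·h(2) + 10·h(3) - 5·h(4) + h(5) = 0.
Substituting the known values and solving for h(3):
  10·h(3) = 3130
  h(3) = 313.

313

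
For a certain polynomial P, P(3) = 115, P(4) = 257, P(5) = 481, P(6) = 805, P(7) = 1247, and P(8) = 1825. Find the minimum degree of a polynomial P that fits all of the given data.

Forward differences of the values at t = 3, 4, 5, 6, 7, 8:
  P  : 115  257  481  805  1247  1825
  Δ  : 142  224  324  442  578
  Δ^2: 82  100  118  136
  Δ^3: 18  18  18
  Δ^4: 0  0
  Δ^5: 0
The third differences are constant (18) and nonzero, while all higher differences vanish, so the minimal degree is 3.

3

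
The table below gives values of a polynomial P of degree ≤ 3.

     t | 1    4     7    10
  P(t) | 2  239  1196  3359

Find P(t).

P(t) = 3t^3 + 4t^2 - 4t - 1

Write P(t) = at^3 + bt^2 + ct + d. Substituting each data point gives a linear system:
  a + b + c + d = 2
  64a + 16b + 4c + d = 239
  343a + 49b + 7c + d = 1196
  1000a + 100b + 10c + d = 3359
Solving the system yields a = 3, b = 4, c = -4, d = -1.
So P(t) = 3t³ + 4t² - 4t - 1.
Check: P(10) = 3359. ✓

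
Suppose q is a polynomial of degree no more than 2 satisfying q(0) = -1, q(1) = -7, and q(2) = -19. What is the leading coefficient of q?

-3

Write q(t) = at^2 + bt + c. Substituting each data point gives a linear system:
  c = -1
  a + b + c = -7
  4a + 2b + c = -19
Solving the system yields a = -3, b = -3, c = -1.
So q(t) = -3t² - 3t - 1.
The leading coefficient is -3.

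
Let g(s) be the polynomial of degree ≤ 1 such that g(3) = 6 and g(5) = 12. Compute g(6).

Using the Lagrange interpolation formula with nodes 3, 5:
  L_0(s) = (s - 5) / -2
  L_1(s) = (s - 3) / 2
Then g(s) = 6·L_0(s) + 12·L_1(s).
Expanding and collecting terms gives g(s) = 3s - 3.
Evaluating at s = 6: g(6) = 15.

15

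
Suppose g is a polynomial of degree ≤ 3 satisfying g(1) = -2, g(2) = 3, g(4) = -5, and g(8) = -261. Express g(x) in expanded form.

g(x) = -x^3 + 4x^2 - 5

Using the Lagrange interpolation formula with nodes 1, 2, 4, 8:
  L_0(x) = (x - 2)(x - 4)(x - 8) / -21
  L_1(x) = (x - 1)(x - 4)(x - 8) / 12
  L_2(x) = (x - 1)(x - 2)(x - 8) / -24
  L_3(x) = (x - 1)(x - 2)(x - 4) / 168
Then g(x) = -2·L_0(x) + 3·L_1(x) - 5·L_2(x) - 261·L_3(x).
Expanding and collecting terms gives g(x) = -x^3 + 4x^2 - 5.
Check: g(2) = 3. ✓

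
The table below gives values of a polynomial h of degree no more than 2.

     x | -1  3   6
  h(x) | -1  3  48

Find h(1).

-7

Write h(x) = ax^2 + bx + c. Substituting each data point gives a linear system:
  a - b + c = -1
  9a + 3b + c = 3
  36a + 6b + c = 48
Solving the system yields a = 2, b = -3, c = -6.
So h(x) = 2x^2 - 3x - 6.
Then h(1) = -7.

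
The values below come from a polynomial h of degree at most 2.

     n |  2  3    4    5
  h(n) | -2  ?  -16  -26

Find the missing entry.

The 3 known points determine the degree-2 polynomial uniquely.
Write h(n) = an^2 + bn + c. Substituting each data point gives a linear system:
  4a + 2b + c = -2
  16a + 4b + c = -16
  25a + 5b + c = -26
Solving the system yields a = -1, b = -1, c = 4.
So h(n) = -n² - n + 4.
Then h(3) = -8.

-8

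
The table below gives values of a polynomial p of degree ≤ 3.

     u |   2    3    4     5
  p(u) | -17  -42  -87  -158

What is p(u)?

Using the Lagrange interpolation formula with nodes 2, 3, 4, 5:
  L_0(u) = (u - 3)(u - 4)(u - 5) / -6
  L_1(u) = (u - 2)(u - 4)(u - 5) / 2
  L_2(u) = (u - 2)(u - 3)(u - 5) / -2
  L_3(u) = (u - 2)(u - 3)(u - 4) / 6
Then p(u) = -17·L_0(u) - 42·L_1(u) - 87·L_2(u) - 158·L_3(u).
Expanding and collecting terms gives p(u) = -u^3 - u^2 - u - 3.
Check: p(4) = -87. ✓

p(u) = -u^3 - u^2 - u - 3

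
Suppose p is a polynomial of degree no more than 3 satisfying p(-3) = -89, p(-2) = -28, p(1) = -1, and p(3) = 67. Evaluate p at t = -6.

Using the Lagrange interpolation formula with nodes -3, -2, 1, 3:
  L_0(t) = (t + 2)(t - 1)(t - 3) / -24
  L_1(t) = (t + 3)(t - 1)(t - 3) / 15
  L_2(t) = (t + 3)(t + 2)(t - 3) / -24
  L_3(t) = (t + 3)(t + 2)(t - 1) / 60
Then p(t) = -89·L_0(t) - 28·L_1(t) - 1·L_2(t) + 67·L_3(t).
Expanding and collecting terms gives p(t) = 3t^3 - t^2 - t - 2.
Evaluating at t = -6: p(-6) = -680.

-680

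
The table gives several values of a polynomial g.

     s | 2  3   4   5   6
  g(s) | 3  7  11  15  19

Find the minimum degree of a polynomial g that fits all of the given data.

1

Forward differences of the values at s = 2, 3, 4, 5, 6:
  g  : 3  7  11  15  19
  Δ  : 4  4  4  4
  Δ^2: 0  0  0
  Δ^3: 0  0
  Δ^4: 0
The first differences are constant (4) and nonzero, while all higher differences vanish, so the minimal degree is 1.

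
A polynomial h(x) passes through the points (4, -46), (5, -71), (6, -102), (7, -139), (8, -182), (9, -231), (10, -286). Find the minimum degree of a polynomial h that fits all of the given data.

Forward differences of the values at x = 4, 5, 6, 7, 8, 9, 10:
  h  : -46  -71  -102  -139  -182  -231  -286
  Δ  : -25  -31  -37  -43  -49  -55
  Δ^2: -6  -6  -6  -6  -6
  Δ^3: 0  0  0  0
  Δ^4: 0  0  0
  Δ^5: 0  0
  Δ^6: 0
The second differences are constant (-6) and nonzero, while all higher differences vanish, so the minimal degree is 2.

2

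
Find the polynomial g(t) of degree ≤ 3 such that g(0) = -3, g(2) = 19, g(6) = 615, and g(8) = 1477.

Write g(t) = at^3 + bt^2 + ct + d. Substituting each data point gives a linear system:
  d = -3
  8a + 4b + 2c + d = 19
  216a + 36b + 6c + d = 615
  512a + 64b + 8c + d = 1477
Solving the system yields a = 3, b = -1, c = 1, d = -3.
So g(t) = 3t^3 - t^2 + t - 3.
Check: g(0) = -3. ✓

g(t) = 3t^3 - t^2 + t - 3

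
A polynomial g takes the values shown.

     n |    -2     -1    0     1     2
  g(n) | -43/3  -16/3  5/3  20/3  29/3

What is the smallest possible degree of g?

Forward differences of the values at n = -2, -1, 0, 1, 2:
  g  : -43/3  -16/3  5/3  20/3  29/3
  Δ  : 9  7  5  3
  Δ^2: -2  -2  -2
  Δ^3: 0  0
  Δ^4: 0
The second differences are constant (-2) and nonzero, while all higher differences vanish, so the minimal degree is 2.

2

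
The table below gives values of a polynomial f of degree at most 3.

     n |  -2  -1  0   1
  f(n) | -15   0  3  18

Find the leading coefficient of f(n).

Write f(n) = an^3 + bn^2 + cn + d. Substituting each data point gives a linear system:
  -8a + 4b - 2c + d = -15
  -a + b - c + d = 0
  d = 3
  a + b + c + d = 18
Solving the system yields a = 4, b = 6, c = 5, d = 3.
So f(n) = 4n^3 + 6n^2 + 5n + 3.
The leading coefficient is 4.

4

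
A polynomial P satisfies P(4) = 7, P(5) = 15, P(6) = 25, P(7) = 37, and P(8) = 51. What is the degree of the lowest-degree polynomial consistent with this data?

Forward differences of the values at t = 4, 5, 6, 7, 8:
  P  : 7  15  25  37  51
  Δ  : 8  10  12  14
  Δ^2: 2  2  2
  Δ^3: 0  0
  Δ^4: 0
The second differences are constant (2) and nonzero, while all higher differences vanish, so the minimal degree is 2.

2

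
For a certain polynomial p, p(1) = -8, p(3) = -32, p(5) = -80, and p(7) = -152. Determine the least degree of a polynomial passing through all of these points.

Divided differences on the nodes 1, 3, 5, 7:
  order 0: -8  -32  -80  -152
  order 1: -12  -24  -36
  order 2: -3  -3
  order 3: 0
The order-2 divided differences are all -3 (nonzero) and every higher order vanishes, so the data lies on a polynomial of degree exactly 2.

2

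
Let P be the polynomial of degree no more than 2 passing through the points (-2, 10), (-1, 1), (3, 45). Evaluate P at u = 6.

Write P(u) = au^2 + bu + c. Substituting each data point gives a linear system:
  4a - 2b + c = 10
  a - b + c = 1
  9a + 3b + c = 45
Solving the system yields a = 4, b = 3, c = 0.
So P(u) = 4u^2 + 3u.
Then P(6) = 162.

162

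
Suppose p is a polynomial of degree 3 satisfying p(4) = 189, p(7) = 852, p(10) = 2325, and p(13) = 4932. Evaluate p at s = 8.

Forward differences of the values at s = 4, 7, 10, 13:
  p  : 189  852  2325  4932
  Δ  : 663  1473  2607
  Δ^2: 810  1134
  Δ^3: 324
The third differences are constant, confirming degree 3.
Interpolating (Newton forward form) and evaluating at s = 8 gives p(8) = 1237.

1237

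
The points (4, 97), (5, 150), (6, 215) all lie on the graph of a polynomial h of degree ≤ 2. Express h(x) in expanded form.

h(x) = 6x^2 - x + 5

Write h(x) = ax^2 + bx + c. Substituting each data point gives a linear system:
  16a + 4b + c = 97
  25a + 5b + c = 150
  36a + 6b + c = 215
Solving the system yields a = 6, b = -1, c = 5.
So h(x) = 6x^2 - x + 5.
Check: h(5) = 150. ✓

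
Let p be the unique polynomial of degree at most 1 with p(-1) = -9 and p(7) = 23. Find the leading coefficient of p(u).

4

Write p(u) = au + b. Substituting each data point gives a linear system:
  -a + b = -9
  7a + b = 23
Solving the system yields a = 4, b = -5.
So p(u) = 4u - 5.
The leading coefficient is 4.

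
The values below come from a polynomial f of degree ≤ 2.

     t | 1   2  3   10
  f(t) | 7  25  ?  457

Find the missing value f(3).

51

The 3 known points determine the degree-2 polynomial uniquely.
Write f(t) = at^2 + bt + c. Substituting each data point gives a linear system:
  a + b + c = 7
  4a + 2b + c = 25
  100a + 10b + c = 457
Solving the system yields a = 4, b = 6, c = -3.
So f(t) = 4t^2 + 6t - 3.
Then f(3) = 51.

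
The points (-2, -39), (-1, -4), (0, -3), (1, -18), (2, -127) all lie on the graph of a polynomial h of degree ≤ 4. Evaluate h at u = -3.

-222

Write h(u) = au^4 + bu^3 + cu^2 + du + e. Substituting each data point gives a linear system:
  16a - 8b + 4c - 2d + e = -39
  a - b + c - d + e = -4
  e = -3
  a + b + c + d + e = -18
  16a + 8b + 4c + 2d + e = -127
Solving the system yields a = -4, b = -5, c = -4, d = -2, e = -3.
So h(u) = -4u⁴ - 5u³ - 4u² - 2u - 3.
Then h(-3) = -222.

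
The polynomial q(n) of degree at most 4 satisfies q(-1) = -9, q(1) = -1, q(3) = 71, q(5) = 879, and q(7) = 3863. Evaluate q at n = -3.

143

Write q(n) = an^4 + bn^3 + cn^2 + dn + e. Substituting each data point gives a linear system:
  a - b + c - d + e = -9
  a + b + c + d + e = -1
  81a + 27b + 9c + 3d + e = 71
  625a + 125b + 25c + 5d + e = 879
  2401a + 343b + 49c + 7d + e = 3863
Solving the system yields a = 2, b = -2, c = -6, d = 6, e = -1.
So q(n) = 2n^4 - 2n^3 - 6n^2 + 6n - 1.
Then q(-3) = 143.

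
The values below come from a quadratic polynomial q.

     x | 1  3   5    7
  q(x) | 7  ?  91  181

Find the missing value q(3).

On equispaced nodes a degree-2 polynomial has vanishing third forward difference, so
  - q(1) + 3·q(3) - 3·q(5) + q(7) = 0.
Substituting the known values and solving for q(3):
  3·q(3) = 99
  q(3) = 33.

33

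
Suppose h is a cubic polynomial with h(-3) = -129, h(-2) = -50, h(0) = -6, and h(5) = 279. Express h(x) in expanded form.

Using the Lagrange interpolation formula with nodes -3, -2, 0, 5:
  L_0(x) = (x + 2)x(x - 5) / -24
  L_1(x) = (x + 3)x(x - 5) / 14
  L_2(x) = (x + 3)(x + 2)(x - 5) / -30
  L_3(x) = (x + 3)(x + 2)x / 280
Then h(x) = -129·L_0(x) - 50·L_1(x) - 6·L_2(x) + 279·L_3(x).
Expanding and collecting terms gives h(x) = 3x^3 - 4x^2 + 2x - 6.
Check: h(-3) = -129. ✓

h(x) = 3x^3 - 4x^2 + 2x - 6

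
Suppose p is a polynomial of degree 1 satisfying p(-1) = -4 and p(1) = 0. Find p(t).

p(t) = 2t - 2

Write p(t) = at + b. Substituting each data point gives a linear system:
  -a + b = -4
  a + b = 0
Solving the system yields a = 2, b = -2.
So p(t) = 2t - 2.
Check: p(-1) = -4. ✓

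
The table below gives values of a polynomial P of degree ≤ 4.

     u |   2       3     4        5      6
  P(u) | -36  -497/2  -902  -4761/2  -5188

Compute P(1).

Using the Lagrange interpolation formula with nodes 2, 3, 4, 5, 6:
  L_0(u) = (u - 3)(u - 4)(u - 5)(u - 6) / 24
  L_1(u) = (u - 2)(u - 4)(u - 5)(u - 6) / -6
  L_2(u) = (u - 2)(u - 3)(u - 5)(u - 6) / 4
  L_3(u) = (u - 2)(u - 3)(u - 4)(u - 6) / -6
  L_4(u) = (u - 2)(u - 3)(u - 4)(u - 5) / 24
Then P(u) = -36·L_0(u) - 497/2·L_1(u) - 902·L_2(u) - 4761/2·L_3(u) - 5188·L_4(u).
Expanding and collecting terms gives P(u) = -5u⁴ + 6u³ + (1/2)u² - 4u + 2.
Evaluating at u = 1: P(1) = -1/2.

-1/2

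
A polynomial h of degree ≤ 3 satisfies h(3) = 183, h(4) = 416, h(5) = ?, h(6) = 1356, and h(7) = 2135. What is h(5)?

795

On equispaced nodes a degree-3 polynomial has vanishing fourth forward difference, so
  h(3) - 4·h(4) + 6·h(5) - 4·h(6) + h(7) = 0.
Substituting the known values and solving for h(5):
  6·h(5) = 4770
  h(5) = 795.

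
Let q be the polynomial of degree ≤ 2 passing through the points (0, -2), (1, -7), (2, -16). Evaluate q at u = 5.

Write q(u) = au^2 + bu + c. Substituting each data point gives a linear system:
  c = -2
  a + b + c = -7
  4a + 2b + c = -16
Solving the system yields a = -2, b = -3, c = -2.
So q(u) = -2u² - 3u - 2.
Then q(5) = -67.

-67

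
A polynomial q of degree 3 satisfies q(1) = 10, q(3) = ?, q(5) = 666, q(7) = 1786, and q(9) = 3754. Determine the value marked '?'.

The 4 known points determine the degree-3 polynomial uniquely.
Write q(s) = as^3 + bs^2 + cs + d. Substituting each data point gives a linear system:
  a + b + c + d = 10
  125a + 25b + 5c + d = 666
  343a + 49b + 7c + d = 1786
  729a + 81b + 9c + d = 3754
Solving the system yields a = 5, b = 1, c = 3, d = 1.
So q(s) = 5s^3 + s^2 + 3s + 1.
Then q(3) = 154.

154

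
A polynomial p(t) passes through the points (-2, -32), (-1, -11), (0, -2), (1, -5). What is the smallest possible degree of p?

2

Forward differences of the values at t = -2, -1, 0, 1:
  p  : -32  -11  -2  -5
  Δ  : 21  9  -3
  Δ^2: -12  -12
  Δ^3: 0
The second differences are constant (-12) and nonzero, while all higher differences vanish, so the minimal degree is 2.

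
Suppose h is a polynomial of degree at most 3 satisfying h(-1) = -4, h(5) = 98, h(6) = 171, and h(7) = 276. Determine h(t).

h(t) = t^3 - 2t^2 + 4t + 3

Write h(t) = at^3 + bt^2 + ct + d. Substituting each data point gives a linear system:
  -a + b - c + d = -4
  125a + 25b + 5c + d = 98
  216a + 36b + 6c + d = 171
  343a + 49b + 7c + d = 276
Solving the system yields a = 1, b = -2, c = 4, d = 3.
So h(t) = t³ - 2t² + 4t + 3.
Check: h(7) = 276. ✓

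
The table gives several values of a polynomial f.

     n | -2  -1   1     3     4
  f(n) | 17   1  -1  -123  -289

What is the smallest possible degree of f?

3

Divided differences on the nodes -2, -1, 1, 3, 4:
  order 0: 17  1  -1  -123  -289
  order 1: -16  -1  -61  -166
  order 2: 5  -15  -35
  order 3: -4  -4
  order 4: 0
The order-3 divided differences are all -4 (nonzero) and every higher order vanishes, so the data lies on a polynomial of degree exactly 3.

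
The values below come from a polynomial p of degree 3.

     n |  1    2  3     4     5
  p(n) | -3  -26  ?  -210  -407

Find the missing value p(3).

The 4 known points determine the degree-3 polynomial uniquely.
Write p(n) = an^3 + bn^2 + cn + d. Substituting each data point gives a linear system:
  a + b + c + d = -3
  8a + 4b + 2c + d = -26
  64a + 16b + 4c + d = -210
  125a + 25b + 5c + d = -407
Solving the system yields a = -3, b = -2, c = 4, d = -2.
So p(n) = -3n^3 - 2n^2 + 4n - 2.
Then p(3) = -89.

-89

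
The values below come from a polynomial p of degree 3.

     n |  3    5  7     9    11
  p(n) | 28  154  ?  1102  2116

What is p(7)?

480

On equispaced nodes a degree-3 polynomial has vanishing fourth forward difference, so
  p(3) - 4·p(5) + 6·p(7) - 4·p(9) + p(11) = 0.
Substituting the known values and solving for p(7):
  6·p(7) = 2880
  p(7) = 480.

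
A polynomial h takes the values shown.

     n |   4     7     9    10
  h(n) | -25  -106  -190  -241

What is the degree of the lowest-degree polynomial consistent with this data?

2

Divided differences on the nodes 4, 7, 9, 10:
  order 0: -25  -106  -190  -241
  order 1: -27  -42  -51
  order 2: -3  -3
  order 3: 0
The order-2 divided differences are all -3 (nonzero) and every higher order vanishes, so the data lies on a polynomial of degree exactly 2.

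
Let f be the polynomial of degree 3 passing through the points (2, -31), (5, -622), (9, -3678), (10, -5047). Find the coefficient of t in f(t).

5

Write f(t) = at^3 + bt^2 + ct + d. Substituting each data point gives a linear system:
  8a + 4b + 2c + d = -31
  125a + 25b + 5c + d = -622
  729a + 81b + 9c + d = -3678
  1000a + 100b + 10c + d = -5047
Solving the system yields a = -5, b = -1, c = 5, d = 3.
So f(t) = -5t^3 - t^2 + 5t + 3.
The coefficient of t is 5.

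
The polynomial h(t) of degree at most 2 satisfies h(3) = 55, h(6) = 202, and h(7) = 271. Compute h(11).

647

Using the Lagrange interpolation formula with nodes 3, 6, 7:
  L_0(t) = (t - 6)(t - 7) / 12
  L_1(t) = (t - 3)(t - 7) / -3
  L_2(t) = (t - 3)(t - 6) / 4
Then h(t) = 55·L_0(t) + 202·L_1(t) + 271·L_2(t).
Expanding and collecting terms gives h(t) = 5t^2 + 4t - 2.
Evaluating at t = 11: h(11) = 647.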